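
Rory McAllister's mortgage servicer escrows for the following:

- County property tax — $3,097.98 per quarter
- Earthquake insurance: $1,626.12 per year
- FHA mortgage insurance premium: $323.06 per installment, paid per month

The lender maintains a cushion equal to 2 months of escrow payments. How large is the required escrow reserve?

County property tax: $3,097.98 × 4 = $12,391.92 per year
Earthquake insurance: $1,626.12 per year
FHA mortgage insurance premium: $323.06 × 12 = $3,876.72 per year
Total annual escrow = $12,391.92 + $1,626.12 + $3,876.72 = $17,894.76
Per month = $17,894.76 ÷ 12 = $1,491.23
Cushion = 2 × $1,491.23 = $2,982.46

$2,982.46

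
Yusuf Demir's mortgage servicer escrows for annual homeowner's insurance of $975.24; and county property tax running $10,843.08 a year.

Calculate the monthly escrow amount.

$984.86

Homeowner's insurance = $975.24
County property tax = $10,843.08
Yearly total = $11,818.32
Base monthly escrow = $11,818.32 / 12 = $984.86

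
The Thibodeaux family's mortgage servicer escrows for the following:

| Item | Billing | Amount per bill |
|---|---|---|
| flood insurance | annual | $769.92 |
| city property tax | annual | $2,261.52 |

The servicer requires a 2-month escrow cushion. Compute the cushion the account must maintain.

Flood insurance — $769.92 annually
City property tax — $2,261.52 annually
Annual escrow total = $3,031.44
Per month = $3,031.44 ÷ 12 = $252.62
Required cushion = 2 × $252.62 = $505.24

$505.24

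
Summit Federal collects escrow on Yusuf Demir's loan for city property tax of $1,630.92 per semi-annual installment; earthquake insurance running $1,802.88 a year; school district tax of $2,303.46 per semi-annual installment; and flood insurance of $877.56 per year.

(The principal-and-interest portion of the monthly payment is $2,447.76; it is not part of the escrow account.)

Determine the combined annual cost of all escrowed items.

$10,549.20

City property tax — $1,630.92 × 2 = $3,261.84 per year
Earthquake insurance — $1,802.88 per year
School district tax — $2,303.46 × 2 = $4,606.92 per year
Flood insurance — $877.56 per year
Total per year = $3,261.84 + $1,802.88 + $4,606.92 + $877.56 = $10,549.20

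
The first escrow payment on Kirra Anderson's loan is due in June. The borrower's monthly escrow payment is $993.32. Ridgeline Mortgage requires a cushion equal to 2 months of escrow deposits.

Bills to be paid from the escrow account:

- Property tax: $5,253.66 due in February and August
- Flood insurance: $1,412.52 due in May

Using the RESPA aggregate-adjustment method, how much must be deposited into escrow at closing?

Cushion = 2 × $993.32 = $1,986.64
Trial balance (start $0, +$993.32 each month, − disbursements):
  Jun: +$993.32 → $993.32
  Jul: +$993.32 → $1,986.64
  Aug: +$993.32 − $5,253.66 → -$2,273.70
  Sep: +$993.32 → -$1,280.38
  Oct: +$993.32 → -$287.06
  Nov: +$993.32 → $706.26
  Dec: +$993.32 → $1,699.58
  Jan: +$993.32 → $2,692.90
  Feb: +$993.32 − $5,253.66 → -$1,567.44
  Mar: +$993.32 → -$574.12
  Apr: +$993.32 → $419.20
  May: +$993.32 − $1,412.52 → $0.00
Lowest trial balance = -$2,273.70 (Aug)
Initial deposit = cushion − low point = $1,986.64 − (-$2,273.70) = $4,260.34

$4,260.34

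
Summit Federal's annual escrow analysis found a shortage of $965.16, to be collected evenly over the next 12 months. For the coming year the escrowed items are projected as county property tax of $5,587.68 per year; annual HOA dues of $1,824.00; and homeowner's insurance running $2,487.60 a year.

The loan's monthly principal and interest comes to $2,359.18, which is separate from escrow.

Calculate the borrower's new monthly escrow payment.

$905.37

County property tax: $5,587.68/yr
HOA dues: $1,824.00/yr
Homeowner's insurance: $2,487.60/yr
Total per year = $5,587.68 + $1,824.00 + $2,487.60 = $9,899.28
Base monthly escrow = $9,899.28 ÷ 12 = $824.94
Monthly shortage recovery: $965.16 ÷ 12 = $80.43
Adjusted monthly = $824.94 + $80.43 = $905.37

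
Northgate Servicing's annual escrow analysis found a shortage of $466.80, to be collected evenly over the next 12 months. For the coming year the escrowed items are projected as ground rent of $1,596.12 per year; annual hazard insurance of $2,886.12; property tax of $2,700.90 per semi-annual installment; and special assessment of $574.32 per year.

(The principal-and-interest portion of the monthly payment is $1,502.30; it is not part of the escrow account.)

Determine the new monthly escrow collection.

$910.43

Ground rent: $1,596.12
Hazard insurance: $2,886.12
Property tax: $2,700.90 × 2 = $5,401.80
Special assessment: $574.32
Total per year = $1,596.12 + $2,886.12 + $5,401.80 + $574.32 = $10,458.36
Per month = $10,458.36 / 12 = $871.53
Monthly shortage recovery: $466.80 / 12 = $38.90
Adjusted monthly = $871.53 + $38.90 = $910.43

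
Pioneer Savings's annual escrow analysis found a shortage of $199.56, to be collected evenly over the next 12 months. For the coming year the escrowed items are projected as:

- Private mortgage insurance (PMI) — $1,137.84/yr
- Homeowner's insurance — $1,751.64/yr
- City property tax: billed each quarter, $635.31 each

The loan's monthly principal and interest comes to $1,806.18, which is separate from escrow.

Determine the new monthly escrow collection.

Private mortgage insurance (PMI) = $1,137.84 per year
Homeowner's insurance = $1,751.64 per year
City property tax = $635.31 × 4 = $2,541.24 per year
Yearly total = $5,430.72
Monthly = $5,430.72 ÷ 12 = $452.56
Monthly shortage recovery: $199.56 ÷ 12 = $16.63
New monthly escrow = $452.56 + $16.63 = $469.19

$469.19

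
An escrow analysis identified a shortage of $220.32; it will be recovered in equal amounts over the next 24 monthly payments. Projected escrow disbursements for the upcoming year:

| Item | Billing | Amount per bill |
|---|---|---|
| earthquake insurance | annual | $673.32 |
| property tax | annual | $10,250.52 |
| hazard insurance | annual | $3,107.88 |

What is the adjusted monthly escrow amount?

Earthquake insurance: $673.32 per year
Property tax: $10,250.52 per year
Hazard insurance: $3,107.88 per year
Total annual escrow = $673.32 + $10,250.52 + $3,107.88 = $14,031.72
Per month = $14,031.72 / 12 = $1,169.31
Monthly shortage recovery: $220.32 ÷ 24 = $9.18
New monthly escrow = $1,169.31 + $9.18 = $1,178.49

$1,178.49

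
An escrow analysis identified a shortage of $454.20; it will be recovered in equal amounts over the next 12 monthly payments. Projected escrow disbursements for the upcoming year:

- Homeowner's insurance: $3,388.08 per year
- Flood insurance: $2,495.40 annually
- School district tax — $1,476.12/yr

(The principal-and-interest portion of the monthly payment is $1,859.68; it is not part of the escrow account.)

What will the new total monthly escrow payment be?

Homeowner's insurance — $3,388.08 per year
Flood insurance — $2,495.40 per year
School district tax — $1,476.12 per year
Total per year = $7,359.60
Monthly escrow = $7,359.60 ÷ 12 = $613.30
Monthly shortage recovery: $454.20 ÷ 12 = $37.85
New monthly escrow = $613.30 + $37.85 = $651.15

$651.15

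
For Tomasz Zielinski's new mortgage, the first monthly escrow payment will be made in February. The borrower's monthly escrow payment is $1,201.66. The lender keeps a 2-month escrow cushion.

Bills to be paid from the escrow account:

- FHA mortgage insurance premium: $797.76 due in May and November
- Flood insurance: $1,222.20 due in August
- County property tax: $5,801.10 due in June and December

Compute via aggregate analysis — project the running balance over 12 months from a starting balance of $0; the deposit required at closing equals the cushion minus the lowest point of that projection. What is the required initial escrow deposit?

$3,604.98

Cushion = 2 × $1,201.66 = $2,403.32
Trial balance (start $0, +$1,201.66 each month, − disbursements):
  Feb: +$1,201.66 → $1,201.66
  Mar: +$1,201.66 → $2,403.32
  Apr: +$1,201.66 → $3,604.98
  May: +$1,201.66 − $797.76 → $4,008.88
  Jun: +$1,201.66 − $5,801.10 → -$590.56
  Jul: +$1,201.66 → $611.10
  Aug: +$1,201.66 − $1,222.20 → $590.56
  Sep: +$1,201.66 → $1,792.22
  Oct: +$1,201.66 → $2,993.88
  Nov: +$1,201.66 − $797.76 → $3,397.78
  Dec: +$1,201.66 − $5,801.10 → -$1,201.66
  Jan: +$1,201.66 → $0.00
Lowest trial balance = -$1,201.66 (Dec)
Initial deposit = cushion − low point = $2,403.32 − (-$1,201.66) = $3,604.98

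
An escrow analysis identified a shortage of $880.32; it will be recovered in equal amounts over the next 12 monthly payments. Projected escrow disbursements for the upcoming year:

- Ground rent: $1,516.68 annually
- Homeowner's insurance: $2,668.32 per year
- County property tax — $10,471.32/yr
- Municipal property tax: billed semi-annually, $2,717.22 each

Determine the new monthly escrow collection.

$1,747.59

Ground rent = $1,516.68/yr
Homeowner's insurance = $2,668.32/yr
County property tax = $10,471.32/yr
Municipal property tax = $2,717.22 × 2 = $5,434.44/yr
Total per year = $1,516.68 + $2,668.32 + $10,471.32 + $5,434.44 = $20,090.76
Per month = $20,090.76 / 12 = $1,674.23
Shortage spread = $880.32 / 12 = $73.36/mo
Adjusted monthly = $1,674.23 + $73.36 = $1,747.59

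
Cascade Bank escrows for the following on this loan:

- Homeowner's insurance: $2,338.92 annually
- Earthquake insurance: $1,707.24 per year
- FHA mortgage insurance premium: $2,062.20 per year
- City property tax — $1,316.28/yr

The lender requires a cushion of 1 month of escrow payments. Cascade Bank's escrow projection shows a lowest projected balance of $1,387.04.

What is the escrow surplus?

Homeowner's insurance — $2,338.92 annually
Earthquake insurance — $1,707.24 annually
FHA mortgage insurance premium — $2,062.20 annually
City property tax — $1,316.28 annually
Combined annual = $7,424.64
Per month = $7,424.64 ÷ 12 = $618.72
Required cushion = 1 × $618.72 = $618.72
Surplus = $1,387.04 − $618.72 = $768.32

$768.32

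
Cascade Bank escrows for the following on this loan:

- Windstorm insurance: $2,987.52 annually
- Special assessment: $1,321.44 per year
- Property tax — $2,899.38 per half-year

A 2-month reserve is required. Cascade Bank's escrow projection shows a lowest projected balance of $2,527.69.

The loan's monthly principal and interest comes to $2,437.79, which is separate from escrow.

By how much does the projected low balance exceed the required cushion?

$843.07

Windstorm insurance — $2,987.52 annually
Special assessment — $1,321.44 annually
Property tax — $2,899.38 × 2 = $5,798.76 annually
Annual escrow total = $2,987.52 + $1,321.44 + $5,798.76 = $10,107.72
Monthly = $10,107.72 / 12 = $842.31
Cushion = 2 × $842.31 = $1,684.62
Surplus = $2,527.69 − $1,684.62 = $843.07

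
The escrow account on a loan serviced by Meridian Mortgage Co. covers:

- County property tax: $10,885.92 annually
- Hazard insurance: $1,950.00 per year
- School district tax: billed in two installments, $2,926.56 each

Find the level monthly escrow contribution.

County property tax — $10,885.92 per year
Hazard insurance — $1,950.00 per year
School district tax — $2,926.56 × 2 = $5,853.12 per year
Yearly total = $18,689.04
Base monthly escrow = $18,689.04 / 12 = $1,557.42

$1,557.42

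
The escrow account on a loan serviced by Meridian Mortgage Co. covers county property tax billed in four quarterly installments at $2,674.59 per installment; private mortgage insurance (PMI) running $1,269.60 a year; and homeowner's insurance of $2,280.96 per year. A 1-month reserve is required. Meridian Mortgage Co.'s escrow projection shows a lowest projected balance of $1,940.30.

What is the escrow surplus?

$752.89

County property tax — $2,674.59 × 4 = $10,698.36/yr
Private mortgage insurance (PMI) — $1,269.60/yr
Homeowner's insurance — $2,280.96/yr
Total per year = $10,698.36 + $1,269.60 + $2,280.96 = $14,248.92
Per month = $14,248.92 ÷ 12 = $1,187.41
Required reserve = 1 × $1,187.41 = $1,187.41
Excess over cushion: $1,940.30 − $1,187.41 = $752.89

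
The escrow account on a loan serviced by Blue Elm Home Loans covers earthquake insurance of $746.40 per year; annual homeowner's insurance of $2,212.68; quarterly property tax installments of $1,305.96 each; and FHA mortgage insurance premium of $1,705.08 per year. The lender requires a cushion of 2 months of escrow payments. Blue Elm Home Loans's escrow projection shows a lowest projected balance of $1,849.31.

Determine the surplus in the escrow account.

Earthquake insurance = $746.40 annually
Homeowner's insurance = $2,212.68 annually
Property tax = $1,305.96 × 4 = $5,223.84 annually
FHA mortgage insurance premium = $1,705.08 annually
Total annual escrow = $746.40 + $2,212.68 + $5,223.84 + $1,705.08 = $9,888.00
Monthly = $9,888.00 / 12 = $824.00
Required cushion = 2 × $824.00 = $1,648.00
Surplus = $1,849.31 − $1,648.00 = $201.31

$201.31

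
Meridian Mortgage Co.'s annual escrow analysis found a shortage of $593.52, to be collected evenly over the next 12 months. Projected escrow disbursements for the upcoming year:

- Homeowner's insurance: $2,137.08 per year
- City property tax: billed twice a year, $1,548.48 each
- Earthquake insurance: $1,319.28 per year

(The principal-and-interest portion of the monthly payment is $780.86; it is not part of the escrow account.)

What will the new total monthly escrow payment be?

$595.57

Homeowner's insurance: $2,137.08/yr
City property tax: $1,548.48 × 2 = $3,096.96/yr
Earthquake insurance: $1,319.28/yr
Yearly total = $2,137.08 + $3,096.96 + $1,319.28 = $6,553.32
Monthly escrow = $6,553.32 ÷ 12 = $546.11
Shortage spread = $593.52 / 12 = $49.46/mo
Adjusted monthly = $546.11 + $49.46 = $595.57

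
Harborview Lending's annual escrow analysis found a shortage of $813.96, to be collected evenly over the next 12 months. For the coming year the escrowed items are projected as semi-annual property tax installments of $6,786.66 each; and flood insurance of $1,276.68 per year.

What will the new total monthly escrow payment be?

$1,305.33

Property tax: $6,786.66 × 2 = $13,573.32 per year
Flood insurance: $1,276.68 per year
Total per year = $13,573.32 + $1,276.68 = $14,850.00
Monthly = $14,850.00 ÷ 12 = $1,237.50
Shortage spread = $813.96 / 12 = $67.83/mo
Adjusted monthly = $1,237.50 + $67.83 = $1,305.33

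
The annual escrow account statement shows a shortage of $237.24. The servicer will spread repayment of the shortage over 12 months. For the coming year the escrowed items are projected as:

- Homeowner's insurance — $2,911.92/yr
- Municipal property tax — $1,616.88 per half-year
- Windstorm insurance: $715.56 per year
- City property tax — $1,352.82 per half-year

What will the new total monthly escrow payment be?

Homeowner's insurance — $2,911.92
Municipal property tax — $1,616.88 × 2 = $3,233.76
Windstorm insurance — $715.56
City property tax — $1,352.82 × 2 = $2,705.64
Total per year = $9,566.88
Monthly = $9,566.88 ÷ 12 = $797.24
Shortage spread = $237.24 / 12 = $19.77/mo
New monthly escrow = $797.24 + $19.77 = $817.01

$817.01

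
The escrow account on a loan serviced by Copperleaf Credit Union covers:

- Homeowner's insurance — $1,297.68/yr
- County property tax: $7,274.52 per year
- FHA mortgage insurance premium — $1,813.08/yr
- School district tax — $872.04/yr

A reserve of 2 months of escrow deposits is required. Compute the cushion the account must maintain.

$1,876.22

Homeowner's insurance: $1,297.68 annually
County property tax: $7,274.52 annually
FHA mortgage insurance premium: $1,813.08 annually
School district tax: $872.04 annually
Total annual escrow = $1,297.68 + $7,274.52 + $1,813.08 + $872.04 = $11,257.32
Monthly escrow = $11,257.32 / 12 = $938.11
Reserve = 2 × $938.11 = $1,876.22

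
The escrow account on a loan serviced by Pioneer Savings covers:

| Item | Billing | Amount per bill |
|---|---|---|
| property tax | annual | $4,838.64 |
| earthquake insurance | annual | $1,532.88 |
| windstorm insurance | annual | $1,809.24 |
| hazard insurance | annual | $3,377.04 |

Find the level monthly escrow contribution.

Property tax = $4,838.64/yr
Earthquake insurance = $1,532.88/yr
Windstorm insurance = $1,809.24/yr
Hazard insurance = $3,377.04/yr
Combined annual = $11,557.80
Base monthly escrow = $11,557.80 / 12 = $963.15

$963.15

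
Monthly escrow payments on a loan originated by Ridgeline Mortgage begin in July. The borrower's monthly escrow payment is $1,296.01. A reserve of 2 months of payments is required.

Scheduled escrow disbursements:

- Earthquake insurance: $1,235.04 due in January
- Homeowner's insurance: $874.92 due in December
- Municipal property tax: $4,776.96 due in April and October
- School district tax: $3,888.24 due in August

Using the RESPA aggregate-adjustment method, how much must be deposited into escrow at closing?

$6,073.18

Cushion = 2 × $1,296.01 = $2,592.02
Trial balance (start $0, +$1,296.01 each month, − disbursements):
  Jul: +$1,296.01 → $1,296.01
  Aug: +$1,296.01 − $3,888.24 → -$1,296.22
  Sep: +$1,296.01 → -$0.21
  Oct: +$1,296.01 − $4,776.96 → -$3,481.16
  Nov: +$1,296.01 → -$2,185.15
  Dec: +$1,296.01 − $874.92 → -$1,764.06
  Jan: +$1,296.01 − $1,235.04 → -$1,703.09
  Feb: +$1,296.01 → -$407.08
  Mar: +$1,296.01 → $888.93
  Apr: +$1,296.01 − $4,776.96 → -$2,592.02
  May: +$1,296.01 → -$1,296.01
  Jun: +$1,296.01 → $0.00
Lowest trial balance = -$3,481.16 (Oct)
Initial deposit = cushion − low point = $2,592.02 − (-$3,481.16) = $6,073.18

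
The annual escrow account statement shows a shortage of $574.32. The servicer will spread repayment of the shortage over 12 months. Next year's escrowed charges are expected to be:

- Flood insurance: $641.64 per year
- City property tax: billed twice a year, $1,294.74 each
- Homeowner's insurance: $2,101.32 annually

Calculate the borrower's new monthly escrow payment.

$492.23

Flood insurance = $641.64 annually
City property tax = $1,294.74 × 2 = $2,589.48 annually
Homeowner's insurance = $2,101.32 annually
Yearly total = $641.64 + $2,589.48 + $2,101.32 = $5,332.44
Monthly = $5,332.44 ÷ 12 = $444.37
Shortage spread = $574.32 ÷ 12 = $47.86/mo
Adjusted monthly = $444.37 + $47.86 = $492.23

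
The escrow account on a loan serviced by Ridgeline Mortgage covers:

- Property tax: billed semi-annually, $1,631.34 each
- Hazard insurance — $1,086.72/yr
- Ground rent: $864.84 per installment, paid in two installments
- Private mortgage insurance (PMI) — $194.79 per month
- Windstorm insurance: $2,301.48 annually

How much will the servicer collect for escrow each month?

Property tax — $1,631.34 × 2 = $3,262.68/yr
Hazard insurance — $1,086.72/yr
Ground rent — $864.84 × 2 = $1,729.68/yr
Private mortgage insurance (PMI) — $194.79 × 12 = $2,337.48/yr
Windstorm insurance — $2,301.48/yr
Combined annual = $10,718.04
Per month = $10,718.04 / 12 = $893.17

$893.17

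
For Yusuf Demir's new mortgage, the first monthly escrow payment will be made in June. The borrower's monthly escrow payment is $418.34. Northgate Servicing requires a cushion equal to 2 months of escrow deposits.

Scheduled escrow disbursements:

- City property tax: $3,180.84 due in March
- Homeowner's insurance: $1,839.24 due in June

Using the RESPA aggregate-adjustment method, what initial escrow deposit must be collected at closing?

Cushion = 2 × $418.34 = $836.68
Trial balance (start $0, +$418.34 each month, − disbursements):
  Jun: +$418.34 − $1,839.24 → -$1,420.90
  Jul: +$418.34 → -$1,002.56
  Aug: +$418.34 → -$584.22
  Sep: +$418.34 → -$165.88
  Oct: +$418.34 → $252.46
  Nov: +$418.34 → $670.80
  Dec: +$418.34 → $1,089.14
  Jan: +$418.34 → $1,507.48
  Feb: +$418.34 → $1,925.82
  Mar: +$418.34 − $3,180.84 → -$836.68
  Apr: +$418.34 → -$418.34
  May: +$418.34 → $0.00
Lowest trial balance = -$1,420.90 (Jun)
Initial deposit = cushion − low point = $836.68 − (-$1,420.90) = $2,257.58

$2,257.58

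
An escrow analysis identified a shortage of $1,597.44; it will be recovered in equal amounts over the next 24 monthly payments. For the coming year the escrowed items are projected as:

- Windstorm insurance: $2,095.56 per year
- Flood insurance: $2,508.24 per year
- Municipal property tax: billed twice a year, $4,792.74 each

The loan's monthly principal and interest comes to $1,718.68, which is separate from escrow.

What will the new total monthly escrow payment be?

Windstorm insurance — $2,095.56
Flood insurance — $2,508.24
Municipal property tax — $4,792.74 × 2 = $9,585.48
Total per year = $2,095.56 + $2,508.24 + $9,585.48 = $14,189.28
Per month = $14,189.28 / 12 = $1,182.44
Shortage per month = $1,597.44 ÷ 24 = $66.56
Adjusted monthly = $1,182.44 + $66.56 = $1,249.00

$1,249.00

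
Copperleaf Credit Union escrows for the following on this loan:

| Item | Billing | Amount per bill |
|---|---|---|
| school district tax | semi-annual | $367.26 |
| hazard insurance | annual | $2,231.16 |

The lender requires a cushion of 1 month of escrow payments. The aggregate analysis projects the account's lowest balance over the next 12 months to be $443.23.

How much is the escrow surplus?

$196.09

School district tax — $367.26 × 2 = $734.52/yr
Hazard insurance — $2,231.16/yr
Combined annual = $2,965.68
Base monthly escrow = $2,965.68 / 12 = $247.14
Cushion = 1 × $247.14 = $247.14
Excess over cushion: $443.23 − $247.14 = $196.09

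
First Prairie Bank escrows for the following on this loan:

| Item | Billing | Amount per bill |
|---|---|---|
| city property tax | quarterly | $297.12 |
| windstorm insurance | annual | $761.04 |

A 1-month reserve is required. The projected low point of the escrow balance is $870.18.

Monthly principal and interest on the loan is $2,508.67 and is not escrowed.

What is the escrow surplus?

City property tax: $297.12 × 4 = $1,188.48 annually
Windstorm insurance: $761.04 annually
Total annual escrow = $1,188.48 + $761.04 = $1,949.52
Monthly = $1,949.52 / 12 = $162.46
Required cushion = 1 × $162.46 = $162.46
Surplus = $870.18 − $162.46 = $707.72

$707.72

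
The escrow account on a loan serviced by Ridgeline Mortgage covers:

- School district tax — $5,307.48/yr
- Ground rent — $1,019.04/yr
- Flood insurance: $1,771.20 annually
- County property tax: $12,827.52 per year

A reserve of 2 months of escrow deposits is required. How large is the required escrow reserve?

$3,487.54

School district tax = $5,307.48 annually
Ground rent = $1,019.04 annually
Flood insurance = $1,771.20 annually
County property tax = $12,827.52 annually
Yearly total = $5,307.48 + $1,019.04 + $1,771.20 + $12,827.52 = $20,925.24
Base monthly escrow = $20,925.24 / 12 = $1,743.77
Required cushion = 2 × $1,743.77 = $3,487.54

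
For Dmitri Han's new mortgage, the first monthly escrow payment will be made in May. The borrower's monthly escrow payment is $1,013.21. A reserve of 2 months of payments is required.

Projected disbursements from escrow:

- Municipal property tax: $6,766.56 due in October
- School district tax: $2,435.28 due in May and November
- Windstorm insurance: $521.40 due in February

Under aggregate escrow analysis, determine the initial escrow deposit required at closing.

$6,571.07

Cushion = 2 × $1,013.21 = $2,026.42
Trial balance (start $0, +$1,013.21 each month, − disbursements):
  May: +$1,013.21 − $2,435.28 → -$1,422.07
  Jun: +$1,013.21 → -$408.86
  Jul: +$1,013.21 → $604.35
  Aug: +$1,013.21 → $1,617.56
  Sep: +$1,013.21 → $2,630.77
  Oct: +$1,013.21 − $6,766.56 → -$3,122.58
  Nov: +$1,013.21 − $2,435.28 → -$4,544.65
  Dec: +$1,013.21 → -$3,531.44
  Jan: +$1,013.21 → -$2,518.23
  Feb: +$1,013.21 − $521.40 → -$2,026.42
  Mar: +$1,013.21 → -$1,013.21
  Apr: +$1,013.21 → $0.00
Lowest trial balance = -$4,544.65 (Nov)
Initial deposit = cushion − low point = $2,026.42 − (-$4,544.65) = $6,571.07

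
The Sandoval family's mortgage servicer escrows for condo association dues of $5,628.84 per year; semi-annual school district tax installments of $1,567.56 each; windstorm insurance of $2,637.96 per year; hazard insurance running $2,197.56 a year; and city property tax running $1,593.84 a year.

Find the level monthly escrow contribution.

$1,266.11

Condo association dues — $5,628.84 annually
School district tax — $1,567.56 × 2 = $3,135.12 annually
Windstorm insurance — $2,637.96 annually
Hazard insurance — $2,197.56 annually
City property tax — $1,593.84 annually
Combined annual = $5,628.84 + $3,135.12 + $2,637.96 + $2,197.56 + $1,593.84 = $15,193.32
Monthly = $15,193.32 ÷ 12 = $1,266.11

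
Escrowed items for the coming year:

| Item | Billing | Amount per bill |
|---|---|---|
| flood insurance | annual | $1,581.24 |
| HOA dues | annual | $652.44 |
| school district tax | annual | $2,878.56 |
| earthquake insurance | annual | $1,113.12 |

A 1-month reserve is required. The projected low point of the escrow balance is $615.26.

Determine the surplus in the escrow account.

Flood insurance: $1,581.24/yr
HOA dues: $652.44/yr
School district tax: $2,878.56/yr
Earthquake insurance: $1,113.12/yr
Annual escrow total = $1,581.24 + $652.44 + $2,878.56 + $1,113.12 = $6,225.36
Base monthly escrow = $6,225.36 ÷ 12 = $518.78
Required reserve = 1 × $518.78 = $518.78
Excess over cushion: $615.26 − $518.78 = $96.48

$96.48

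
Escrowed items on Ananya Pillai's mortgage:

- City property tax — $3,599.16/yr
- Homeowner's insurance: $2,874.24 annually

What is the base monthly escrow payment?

$539.45

City property tax: $3,599.16/yr
Homeowner's insurance: $2,874.24/yr
Combined annual = $3,599.16 + $2,874.24 = $6,473.40
Per month = $6,473.40 / 12 = $539.45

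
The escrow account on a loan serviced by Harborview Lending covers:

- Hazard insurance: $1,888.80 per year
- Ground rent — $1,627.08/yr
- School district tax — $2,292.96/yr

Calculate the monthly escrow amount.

$484.07

Hazard insurance — $1,888.80
Ground rent — $1,627.08
School district tax — $2,292.96
Annual escrow total = $1,888.80 + $1,627.08 + $2,292.96 = $5,808.84
Monthly escrow = $5,808.84 ÷ 12 = $484.07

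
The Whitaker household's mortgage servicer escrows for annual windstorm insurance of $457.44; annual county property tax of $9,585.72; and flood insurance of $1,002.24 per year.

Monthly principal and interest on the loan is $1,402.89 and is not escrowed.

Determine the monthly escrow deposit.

$920.45

Windstorm insurance: $457.44 annually
County property tax: $9,585.72 annually
Flood insurance: $1,002.24 annually
Total annual escrow = $457.44 + $9,585.72 + $1,002.24 = $11,045.40
Per month = $11,045.40 ÷ 12 = $920.45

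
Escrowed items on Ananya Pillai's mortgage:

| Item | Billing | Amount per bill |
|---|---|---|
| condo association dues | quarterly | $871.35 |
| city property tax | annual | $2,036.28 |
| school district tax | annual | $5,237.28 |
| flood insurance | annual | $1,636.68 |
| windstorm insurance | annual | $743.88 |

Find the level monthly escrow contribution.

$1,094.96

Condo association dues = $871.35 × 4 = $3,485.40 annually
City property tax = $2,036.28 annually
School district tax = $5,237.28 annually
Flood insurance = $1,636.68 annually
Windstorm insurance = $743.88 annually
Annual escrow total = $3,485.40 + $2,036.28 + $5,237.28 + $1,636.68 + $743.88 = $13,139.52
Per month = $13,139.52 / 12 = $1,094.96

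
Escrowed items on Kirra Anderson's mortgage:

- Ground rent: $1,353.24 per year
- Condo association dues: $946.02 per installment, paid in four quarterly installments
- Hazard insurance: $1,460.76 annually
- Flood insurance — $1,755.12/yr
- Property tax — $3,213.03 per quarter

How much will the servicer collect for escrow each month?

$1,767.11

Ground rent: $1,353.24 per year
Condo association dues: $946.02 × 4 = $3,784.08 per year
Hazard insurance: $1,460.76 per year
Flood insurance: $1,755.12 per year
Property tax: $3,213.03 × 4 = $12,852.12 per year
Total annual escrow = $1,353.24 + $3,784.08 + $1,460.76 + $1,755.12 + $12,852.12 = $21,205.32
Base monthly escrow = $21,205.32 / 12 = $1,767.11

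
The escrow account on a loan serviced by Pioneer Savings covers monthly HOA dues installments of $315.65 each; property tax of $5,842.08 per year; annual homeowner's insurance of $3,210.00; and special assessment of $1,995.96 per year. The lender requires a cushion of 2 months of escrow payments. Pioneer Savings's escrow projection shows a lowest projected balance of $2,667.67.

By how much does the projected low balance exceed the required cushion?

$195.03

HOA dues — $315.65 × 12 = $3,787.80
Property tax — $5,842.08
Homeowner's insurance — $3,210.00
Special assessment — $1,995.96
Annual escrow total = $3,787.80 + $5,842.08 + $3,210.00 + $1,995.96 = $14,835.84
Monthly escrow = $14,835.84 / 12 = $1,236.32
Required cushion = 2 × $1,236.32 = $2,472.64
Excess over cushion: $2,667.67 − $2,472.64 = $195.03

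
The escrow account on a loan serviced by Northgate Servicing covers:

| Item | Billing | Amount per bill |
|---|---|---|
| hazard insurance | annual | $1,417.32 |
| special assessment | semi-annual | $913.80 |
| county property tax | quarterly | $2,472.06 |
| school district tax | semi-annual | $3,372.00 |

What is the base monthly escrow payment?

Hazard insurance = $1,417.32 annually
Special assessment = $913.80 × 2 = $1,827.60 annually
County property tax = $2,472.06 × 4 = $9,888.24 annually
School district tax = $3,372.00 × 2 = $6,744.00 annually
Yearly total = $1,417.32 + $1,827.60 + $9,888.24 + $6,744.00 = $19,877.16
Per month = $19,877.16 ÷ 12 = $1,656.43

$1,656.43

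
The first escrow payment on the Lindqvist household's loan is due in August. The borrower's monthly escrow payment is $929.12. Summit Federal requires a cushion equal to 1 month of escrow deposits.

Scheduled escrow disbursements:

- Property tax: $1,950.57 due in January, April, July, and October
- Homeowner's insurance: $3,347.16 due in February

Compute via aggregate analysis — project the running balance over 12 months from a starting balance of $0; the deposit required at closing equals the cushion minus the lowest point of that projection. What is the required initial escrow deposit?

$1,765.91

Cushion = 1 × $929.12 = $929.12
Trial balance (start $0, +$929.12 each month, − disbursements):
  Aug: +$929.12 → $929.12
  Sep: +$929.12 → $1,858.24
  Oct: +$929.12 − $1,950.57 → $836.79
  Nov: +$929.12 → $1,765.91
  Dec: +$929.12 → $2,695.03
  Jan: +$929.12 − $1,950.57 → $1,673.58
  Feb: +$929.12 − $3,347.16 → -$744.46
  Mar: +$929.12 → $184.66
  Apr: +$929.12 − $1,950.57 → -$836.79
  May: +$929.12 → $92.33
  Jun: +$929.12 → $1,021.45
  Jul: +$929.12 − $1,950.57 → $0.00
Lowest trial balance = -$836.79 (Apr)
Initial deposit = cushion − low point = $929.12 − (-$836.79) = $1,765.91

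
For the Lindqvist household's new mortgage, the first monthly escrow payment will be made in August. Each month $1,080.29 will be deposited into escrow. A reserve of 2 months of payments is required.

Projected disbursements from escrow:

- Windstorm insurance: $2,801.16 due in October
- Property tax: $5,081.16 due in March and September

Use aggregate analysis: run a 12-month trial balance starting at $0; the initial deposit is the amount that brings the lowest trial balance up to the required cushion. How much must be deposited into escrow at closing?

Cushion = 2 × $1,080.29 = $2,160.58
Trial balance (start $0, +$1,080.29 each month, − disbursements):
  Aug: +$1,080.29 → $1,080.29
  Sep: +$1,080.29 − $5,081.16 → -$2,920.58
  Oct: +$1,080.29 − $2,801.16 → -$4,641.45
  Nov: +$1,080.29 → -$3,561.16
  Dec: +$1,080.29 → -$2,480.87
  Jan: +$1,080.29 → -$1,400.58
  Feb: +$1,080.29 → -$320.29
  Mar: +$1,080.29 − $5,081.16 → -$4,321.16
  Apr: +$1,080.29 → -$3,240.87
  May: +$1,080.29 → -$2,160.58
  Jun: +$1,080.29 → -$1,080.29
  Jul: +$1,080.29 → $0.00
Lowest trial balance = -$4,641.45 (Oct)
Initial deposit = cushion − low point = $2,160.58 − (-$4,641.45) = $6,802.03

$6,802.03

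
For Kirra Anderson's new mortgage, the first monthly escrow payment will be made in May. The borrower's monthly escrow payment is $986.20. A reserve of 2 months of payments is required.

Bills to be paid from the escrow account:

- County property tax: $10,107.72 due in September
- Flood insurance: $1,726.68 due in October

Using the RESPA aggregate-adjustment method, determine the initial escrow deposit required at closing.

Cushion = 2 × $986.20 = $1,972.40
Trial balance (start $0, +$986.20 each month, − disbursements):
  May: +$986.20 → $986.20
  Jun: +$986.20 → $1,972.40
  Jul: +$986.20 → $2,958.60
  Aug: +$986.20 → $3,944.80
  Sep: +$986.20 − $10,107.72 → -$5,176.72
  Oct: +$986.20 − $1,726.68 → -$5,917.20
  Nov: +$986.20 → -$4,931.00
  Dec: +$986.20 → -$3,944.80
  Jan: +$986.20 → -$2,958.60
  Feb: +$986.20 → -$1,972.40
  Mar: +$986.20 → -$986.20
  Apr: +$986.20 → $0.00
Lowest trial balance = -$5,917.20 (Oct)
Initial deposit = cushion − low point = $1,972.40 − (-$5,917.20) = $7,889.60

$7,889.60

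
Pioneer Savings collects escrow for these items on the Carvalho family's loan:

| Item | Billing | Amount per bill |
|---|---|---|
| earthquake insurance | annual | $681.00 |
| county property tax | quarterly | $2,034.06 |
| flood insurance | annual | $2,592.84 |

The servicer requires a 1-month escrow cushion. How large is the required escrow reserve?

$950.84

Earthquake insurance: $681.00/yr
County property tax: $2,034.06 × 4 = $8,136.24/yr
Flood insurance: $2,592.84/yr
Total annual escrow = $681.00 + $8,136.24 + $2,592.84 = $11,410.08
Base monthly escrow = $11,410.08 ÷ 12 = $950.84
Cushion = 1 × $950.84 = $950.84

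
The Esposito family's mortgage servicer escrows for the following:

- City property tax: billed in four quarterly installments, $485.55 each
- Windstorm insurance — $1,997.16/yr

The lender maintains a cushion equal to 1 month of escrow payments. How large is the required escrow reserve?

$328.28

City property tax — $485.55 × 4 = $1,942.20 annually
Windstorm insurance — $1,997.16 annually
Yearly total = $1,942.20 + $1,997.16 = $3,939.36
Base monthly escrow = $3,939.36 / 12 = $328.28
Required cushion = 1 × $328.28 = $328.28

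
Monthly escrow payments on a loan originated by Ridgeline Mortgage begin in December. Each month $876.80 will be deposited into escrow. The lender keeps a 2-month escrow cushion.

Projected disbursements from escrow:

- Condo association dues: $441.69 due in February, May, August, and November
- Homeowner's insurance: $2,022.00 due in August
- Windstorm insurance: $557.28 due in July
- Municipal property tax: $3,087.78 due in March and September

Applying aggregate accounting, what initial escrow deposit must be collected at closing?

$3,065.51

Cushion = 2 × $876.80 = $1,753.60
Trial balance (start $0, +$876.80 each month, − disbursements):
  Dec: +$876.80 → $876.80
  Jan: +$876.80 → $1,753.60
  Feb: +$876.80 − $441.69 → $2,188.71
  Mar: +$876.80 − $3,087.78 → -$22.27
  Apr: +$876.80 → $854.53
  May: +$876.80 − $441.69 → $1,289.64
  Jun: +$876.80 → $2,166.44
  Jul: +$876.80 − $557.28 → $2,485.96
  Aug: +$876.80 − $2,463.69 → $899.07
  Sep: +$876.80 − $3,087.78 → -$1,311.91
  Oct: +$876.80 → -$435.11
  Nov: +$876.80 − $441.69 → $0.00
Lowest trial balance = -$1,311.91 (Sep)
Initial deposit = cushion − low point = $1,753.60 − (-$1,311.91) = $3,065.51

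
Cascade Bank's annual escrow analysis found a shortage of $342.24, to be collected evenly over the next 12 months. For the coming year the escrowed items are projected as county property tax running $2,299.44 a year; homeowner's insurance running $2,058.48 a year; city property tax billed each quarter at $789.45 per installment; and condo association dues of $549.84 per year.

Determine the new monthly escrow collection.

$700.65

County property tax — $2,299.44
Homeowner's insurance — $2,058.48
City property tax — $789.45 × 4 = $3,157.80
Condo association dues — $549.84
Total per year = $2,299.44 + $2,058.48 + $3,157.80 + $549.84 = $8,065.56
Monthly escrow = $8,065.56 ÷ 12 = $672.13
Shortage spread = $342.24 / 12 = $28.52/mo
Adjusted monthly = $672.13 + $28.52 = $700.65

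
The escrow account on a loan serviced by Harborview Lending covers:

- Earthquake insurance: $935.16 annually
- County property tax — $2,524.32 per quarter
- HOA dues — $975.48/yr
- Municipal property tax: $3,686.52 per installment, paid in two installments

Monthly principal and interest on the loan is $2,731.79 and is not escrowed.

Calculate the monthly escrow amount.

Earthquake insurance: $935.16 annually
County property tax: $2,524.32 × 4 = $10,097.28 annually
HOA dues: $975.48 annually
Municipal property tax: $3,686.52 × 2 = $7,373.04 annually
Yearly total = $935.16 + $10,097.28 + $975.48 + $7,373.04 = $19,380.96
Monthly escrow = $19,380.96 ÷ 12 = $1,615.08

$1,615.08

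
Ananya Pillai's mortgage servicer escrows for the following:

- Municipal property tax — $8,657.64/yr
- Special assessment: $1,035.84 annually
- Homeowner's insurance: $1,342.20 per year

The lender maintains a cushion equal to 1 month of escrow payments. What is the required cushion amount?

$919.64

Municipal property tax = $8,657.64/yr
Special assessment = $1,035.84/yr
Homeowner's insurance = $1,342.20/yr
Combined annual = $8,657.64 + $1,035.84 + $1,342.20 = $11,035.68
Monthly escrow = $11,035.68 ÷ 12 = $919.64
Cushion = 1 × $919.64 = $919.64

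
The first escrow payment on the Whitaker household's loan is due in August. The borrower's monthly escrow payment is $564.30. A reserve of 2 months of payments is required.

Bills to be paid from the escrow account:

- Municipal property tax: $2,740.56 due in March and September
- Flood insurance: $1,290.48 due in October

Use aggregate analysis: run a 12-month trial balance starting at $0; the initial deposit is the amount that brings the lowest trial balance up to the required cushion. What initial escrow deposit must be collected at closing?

$3,466.74

Cushion = 2 × $564.30 = $1,128.60
Trial balance (start $0, +$564.30 each month, − disbursements):
  Aug: +$564.30 → $564.30
  Sep: +$564.30 − $2,740.56 → -$1,611.96
  Oct: +$564.30 − $1,290.48 → -$2,338.14
  Nov: +$564.30 → -$1,773.84
  Dec: +$564.30 → -$1,209.54
  Jan: +$564.30 → -$645.24
  Feb: +$564.30 → -$80.94
  Mar: +$564.30 − $2,740.56 → -$2,257.20
  Apr: +$564.30 → -$1,692.90
  May: +$564.30 → -$1,128.60
  Jun: +$564.30 → -$564.30
  Jul: +$564.30 → $0.00
Lowest trial balance = -$2,338.14 (Oct)
Initial deposit = cushion − low point = $1,128.60 − (-$2,338.14) = $3,466.74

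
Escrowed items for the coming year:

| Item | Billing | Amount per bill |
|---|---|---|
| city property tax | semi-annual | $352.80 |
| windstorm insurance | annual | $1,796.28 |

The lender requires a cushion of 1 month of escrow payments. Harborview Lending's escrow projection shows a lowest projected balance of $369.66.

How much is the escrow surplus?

City property tax: $352.80 × 2 = $705.60 per year
Windstorm insurance: $1,796.28 per year
Annual escrow total = $2,501.88
Monthly escrow = $2,501.88 / 12 = $208.49
Cushion = 1 × $208.49 = $208.49
Excess over cushion: $369.66 − $208.49 = $161.17

$161.17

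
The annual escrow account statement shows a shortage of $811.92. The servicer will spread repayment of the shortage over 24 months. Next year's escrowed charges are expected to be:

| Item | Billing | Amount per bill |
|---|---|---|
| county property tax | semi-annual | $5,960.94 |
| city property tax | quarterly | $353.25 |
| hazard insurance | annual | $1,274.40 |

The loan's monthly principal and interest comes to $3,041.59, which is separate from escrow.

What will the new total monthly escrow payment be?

County property tax: $5,960.94 × 2 = $11,921.88 per year
City property tax: $353.25 × 4 = $1,413.00 per year
Hazard insurance: $1,274.40 per year
Total annual escrow = $11,921.88 + $1,413.00 + $1,274.40 = $14,609.28
Base monthly escrow = $14,609.28 / 12 = $1,217.44
Monthly shortage recovery: $811.92 ÷ 24 = $33.83
Adjusted monthly = $1,217.44 + $33.83 = $1,251.27

$1,251.27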